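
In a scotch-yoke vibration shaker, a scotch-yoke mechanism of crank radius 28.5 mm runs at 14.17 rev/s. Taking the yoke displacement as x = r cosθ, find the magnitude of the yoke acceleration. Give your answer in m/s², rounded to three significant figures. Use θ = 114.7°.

94.4

ω = 89.03 rad/s (from 14.17 rev/s).
x = r cosθ ⇒ ẍ = −rω² cosθ (ω constant).
|a| = rω²|cosθ| = 0.0285·(89.03)²·|cos 114.7°| = 94.402 m/s².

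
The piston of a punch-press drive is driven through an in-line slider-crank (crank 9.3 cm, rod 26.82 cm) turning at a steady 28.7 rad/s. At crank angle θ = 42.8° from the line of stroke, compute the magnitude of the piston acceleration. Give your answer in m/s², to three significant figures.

59.2

ω = 28.7 rad/s
x(θ) = r cosθ + √(L² − r² sin²θ); with ω constant, a = ω²·d²x/dθ².
d²x/dθ² = −r cosθ − r²(cos2θ)/√u − r⁴ sin²2θ/(4u^{3/2}),  u = L² − r² sin²θ = 0.0679385 m².
Substituting r = 0.093 m, L = 0.2682 m, θ = 42.8°: d²x/dθ² = -0.071832 m.
a = ω²·d²x/dθ² = (28.7)²·(-0.071832) = -59.168 m/s²;  |a| = 59.168 m/s².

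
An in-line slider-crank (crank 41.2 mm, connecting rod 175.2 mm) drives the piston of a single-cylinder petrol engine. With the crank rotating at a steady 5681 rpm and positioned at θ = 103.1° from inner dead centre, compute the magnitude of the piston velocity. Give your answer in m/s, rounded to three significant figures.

ω = 2π·5681/60 = 594.9 rad/s
For an in-line slider-crank, x = r cosθ + √(L² − r² sin²θ), so v = −rω sinθ·[1 + r cosθ/√(L² − r² sin²θ)].
With r = 0.0412 m, L = 0.1752 m, θ = 103.1°: √(L² − r² sin²θ) = 0.17054 m.
v = −0.0412·594.9·0.97398·[1 + 0.0412·-0.22665/0.17054] = -22.565 m/s.
|v| = 22.565 m/s.

22.6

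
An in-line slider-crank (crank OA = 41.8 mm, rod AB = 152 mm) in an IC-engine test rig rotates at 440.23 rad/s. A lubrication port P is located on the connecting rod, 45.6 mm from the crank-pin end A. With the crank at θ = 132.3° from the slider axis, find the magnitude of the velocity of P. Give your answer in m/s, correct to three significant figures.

15.5

ω = 440.2 rad/s.  Crank-pin speed |V_A| = rω = 18.402 m/s, perpendicular to OA.
Rod angle: sinφ = −(r/L) sinθ ⇒ φ = -11.736°; ω_rod = −rω cosθ/√(L²−r²sin²θ) = +83.217 rad/s.
V_P = V_A + ω_rod × AP, with AP = 0.0456 m along the rod.
Components: V_Px = −rω sinθ − a·ω_rod·sinφ = -12.839 m/s;  V_Py = rω cosθ + a·ω_rod·cosφ = -8.6692 m/s.
|V_P| = √(V_Px² + V_Py²) = 15.491 m/s.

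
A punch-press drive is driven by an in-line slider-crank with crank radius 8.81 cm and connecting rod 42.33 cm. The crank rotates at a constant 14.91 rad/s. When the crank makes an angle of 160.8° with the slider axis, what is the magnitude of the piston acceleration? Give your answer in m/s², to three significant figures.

15.3

ω = 14.91 rad/s
x(θ) = r cosθ + √(L² − r² sin²θ); with ω constant, a = ω²·d²x/dθ².
d²x/dθ² = −r cosθ − r²(cos2θ)/√u − r⁴ sin²2θ/(4u^{3/2}),  u = L² − r² sin²θ = 0.178343 m².
Substituting r = 0.0881 m, L = 0.4233 m, θ = 160.8°: d²x/dθ² = +0.068719 m.
a = ω²·d²x/dθ² = (14.91)²·(+0.068719) = +15.277 m/s²;  |a| = 15.277 m/s².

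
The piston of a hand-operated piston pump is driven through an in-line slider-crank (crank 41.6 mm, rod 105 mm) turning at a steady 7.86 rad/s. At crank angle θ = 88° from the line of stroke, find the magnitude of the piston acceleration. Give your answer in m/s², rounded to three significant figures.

1.02

ω = 7.86 rad/s
x(θ) = r cosθ + √(L² − r² sin²θ); with ω constant, a = ω²·d²x/dθ².
d²x/dθ² = −r cosθ − r²(cos2θ)/√u − r⁴ sin²2θ/(4u^{3/2}),  u = L² − r² sin²θ = 0.00929655 m².
Substituting r = 0.0416 m, L = 0.105 m, θ = 88°: d²x/dθ² = +0.016449 m.
a = ω²·d²x/dθ² = (7.86)²·(+0.016449) = +1.0162 m/s²;  |a| = 1.0162 m/s².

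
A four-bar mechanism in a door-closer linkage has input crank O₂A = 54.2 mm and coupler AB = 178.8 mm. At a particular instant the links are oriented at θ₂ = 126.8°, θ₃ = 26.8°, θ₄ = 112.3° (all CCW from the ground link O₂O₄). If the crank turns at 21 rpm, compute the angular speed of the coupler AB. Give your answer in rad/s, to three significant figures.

0.167

ω₂ = 2.199 rad/s (from 21 rpm).
Differentiating the loop-closure r₂e^{iθ₂}+r₃e^{iθ₃}=r₁+r₄e^{iθ₄} gives r₂ω₂e^{iθ₂}+r₃ω₃e^{iθ₃}=r₄ω₄e^{iθ₄}.
Eliminating the other unknown: ω₃ = r₂ω₂ sin(θ₄−θ₂) / [r₃ sin(θ₃−θ₄)].
Numerator sine = -0.25038; denominator sine = -0.99692.
Result = 0.0542·2.199·(-0.25038) / (0.1788·(-0.99692)) = +0.16742 rad/s; magnitude 0.16742 rad/s.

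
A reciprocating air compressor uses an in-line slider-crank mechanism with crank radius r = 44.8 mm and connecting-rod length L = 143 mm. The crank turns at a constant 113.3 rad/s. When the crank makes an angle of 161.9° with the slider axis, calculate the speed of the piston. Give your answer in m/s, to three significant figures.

1.11

ω = 113.3 rad/s
For an in-line slider-crank, x = r cosθ + √(L² − r² sin²θ), so v = −rω sinθ·[1 + r cosθ/√(L² − r² sin²θ)].
With r = 0.0448 m, L = 0.143 m, θ = 161.9°: √(L² − r² sin²θ) = 0.14232 m.
v = −0.0448·113.3·0.31068·[1 + 0.0448·-0.95052/0.14232] = -1.1051 m/s.
|v| = 1.1051 m/s.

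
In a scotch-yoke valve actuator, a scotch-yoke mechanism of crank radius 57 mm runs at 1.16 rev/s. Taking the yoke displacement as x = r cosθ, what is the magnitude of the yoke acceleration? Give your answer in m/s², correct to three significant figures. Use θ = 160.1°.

ω = 7.288 rad/s (from 1.16 rev/s).
x = r cosθ ⇒ ẍ = −rω² cosθ (ω constant).
|a| = rω²|cosθ| = 0.057·(7.288)²·|cos 160.1°| = 2.8472 m/s².

2.85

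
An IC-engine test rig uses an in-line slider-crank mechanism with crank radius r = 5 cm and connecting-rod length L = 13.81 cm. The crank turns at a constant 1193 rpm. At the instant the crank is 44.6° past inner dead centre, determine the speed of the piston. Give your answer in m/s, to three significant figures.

5.56

ω = 2π·1193/60 = 124.9 rad/s
For an in-line slider-crank, x = r cosθ + √(L² − r² sin²θ), so v = −rω sinθ·[1 + r cosθ/√(L² − r² sin²θ)].
With r = 0.05 m, L = 0.1381 m, θ = 44.6°: √(L² − r² sin²θ) = 0.13356 m.
v = −0.05·124.9·0.70215·[1 + 0.05·0.71203/0.13356] = -5.5551 m/s.
|v| = 5.5551 m/s.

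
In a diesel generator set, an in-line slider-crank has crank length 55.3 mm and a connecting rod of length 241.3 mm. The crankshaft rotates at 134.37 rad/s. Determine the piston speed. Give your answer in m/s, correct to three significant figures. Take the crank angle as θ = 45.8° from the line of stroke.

ω = 134.4 rad/s
For an in-line slider-crank, x = r cosθ + √(L² − r² sin²θ), so v = −rω sinθ·[1 + r cosθ/√(L² − r² sin²θ)].
With r = 0.0553 m, L = 0.2413 m, θ = 45.8°: √(L² − r² sin²θ) = 0.23802 m.
v = −0.0553·134.4·0.71691·[1 + 0.0553·0.69717/0.23802] = -6.19 m/s.
|v| = 6.19 m/s.

6.19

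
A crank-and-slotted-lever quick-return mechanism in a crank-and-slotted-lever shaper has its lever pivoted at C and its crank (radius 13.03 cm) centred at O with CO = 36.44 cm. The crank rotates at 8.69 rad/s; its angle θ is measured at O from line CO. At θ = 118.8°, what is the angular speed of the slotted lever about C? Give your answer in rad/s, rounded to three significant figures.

ω = 8.69 rad/s
Crank pin A relative to C: A = (d + r cosθ, r sinθ); lever angle φ = atan2(r sinθ, d + r cosθ).
Differentiating tanφ: φ̇ = rω(d cosθ + r)/(d² + r² + 2dr cosθ).
d² + r² + 2dr cosθ = |CA|² = 0.104017 m²;  d cosθ + r = -0.045251 m.
|ω_lever| = |0.1303·8.69·-0.045251| / 0.104017 = 0.49259 rad/s.

0.493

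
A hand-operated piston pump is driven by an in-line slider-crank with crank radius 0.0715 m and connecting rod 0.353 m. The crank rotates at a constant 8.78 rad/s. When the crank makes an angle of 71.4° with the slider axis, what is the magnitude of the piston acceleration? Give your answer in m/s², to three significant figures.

0.856

ω = 8.78 rad/s
x(θ) = r cosθ + √(L² − r² sin²θ); with ω constant, a = ω²·d²x/dθ².
d²x/dθ² = −r cosθ − r²(cos2θ)/√u − r⁴ sin²2θ/(4u^{3/2}),  u = L² − r² sin²θ = 0.120017 m².
Substituting r = 0.0715 m, L = 0.353 m, θ = 71.4°: d²x/dθ² = -0.011109 m.
a = ω²·d²x/dθ² = (8.78)²·(-0.011109) = -0.85636 m/s²;  |a| = 0.85636 m/s².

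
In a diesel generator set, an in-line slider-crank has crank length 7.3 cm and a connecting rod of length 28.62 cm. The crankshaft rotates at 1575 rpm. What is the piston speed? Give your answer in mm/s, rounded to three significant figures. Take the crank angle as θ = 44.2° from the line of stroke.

9950

ω = 2π·1575/60 = 164.9 rad/s
For an in-line slider-crank, x = r cosθ + √(L² − r² sin²θ), so v = −rω sinθ·[1 + r cosθ/√(L² − r² sin²θ)].
With r = 0.073 m, L = 0.2862 m, θ = 44.2°: √(L² − r² sin²θ) = 0.28164 m.
v = −0.073·164.9·0.69717·[1 + 0.073·0.71691/0.28164] = -9.9538 m/s.
|v| = 9.9538 m/s = 9953.8 mm/s.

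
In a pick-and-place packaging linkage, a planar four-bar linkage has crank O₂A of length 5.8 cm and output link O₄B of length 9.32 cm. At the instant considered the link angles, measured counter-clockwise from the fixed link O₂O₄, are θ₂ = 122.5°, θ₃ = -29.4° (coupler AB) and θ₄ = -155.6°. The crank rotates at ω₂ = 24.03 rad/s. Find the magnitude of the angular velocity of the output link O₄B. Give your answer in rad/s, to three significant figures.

8.73

ω₂ = 24.03 rad/s
Differentiating the loop-closure r₂e^{iθ₂}+r₃e^{iθ₃}=r₁+r₄e^{iθ₄} gives r₂ω₂e^{iθ₂}+r₃ω₃e^{iθ₃}=r₄ω₄e^{iθ₄}.
Eliminating the other unknown: ω₄ = r₂ω₂ sin(θ₂−θ₃) / [r₄ sin(θ₄−θ₃)].
Numerator sine = +0.47101; denominator sine = -0.80696.
Result = 0.058·24.03·(+0.47101) / (0.0932·(-0.80696)) = -8.7286 rad/s; magnitude 8.7286 rad/s.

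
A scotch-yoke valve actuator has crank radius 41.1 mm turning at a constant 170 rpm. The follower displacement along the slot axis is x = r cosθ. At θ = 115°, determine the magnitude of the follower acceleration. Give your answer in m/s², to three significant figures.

5.50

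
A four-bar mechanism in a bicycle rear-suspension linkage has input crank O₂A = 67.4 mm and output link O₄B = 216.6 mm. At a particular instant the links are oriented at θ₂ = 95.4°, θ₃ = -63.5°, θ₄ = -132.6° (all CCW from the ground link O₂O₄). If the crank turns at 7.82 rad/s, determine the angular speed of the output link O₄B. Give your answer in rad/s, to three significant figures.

0.938

ω₂ = 7.82 rad/s
Differentiating the loop-closure r₂e^{iθ₂}+r₃e^{iθ₃}=r₁+r₄e^{iθ₄} gives r₂ω₂e^{iθ₂}+r₃ω₃e^{iθ₃}=r₄ω₄e^{iθ₄}.
Eliminating the other unknown: ω₄ = r₂ω₂ sin(θ₂−θ₃) / [r₄ sin(θ₄−θ₃)].
Numerator sine = +0.36000; denominator sine = -0.93420.
Result = 0.0674·7.82·(+0.36000) / (0.2166·(-0.93420)) = -0.9377 rad/s; magnitude 0.9377 rad/s.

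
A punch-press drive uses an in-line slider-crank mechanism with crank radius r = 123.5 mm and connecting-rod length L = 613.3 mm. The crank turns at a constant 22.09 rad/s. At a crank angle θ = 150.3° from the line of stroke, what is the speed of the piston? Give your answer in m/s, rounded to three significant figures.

1.11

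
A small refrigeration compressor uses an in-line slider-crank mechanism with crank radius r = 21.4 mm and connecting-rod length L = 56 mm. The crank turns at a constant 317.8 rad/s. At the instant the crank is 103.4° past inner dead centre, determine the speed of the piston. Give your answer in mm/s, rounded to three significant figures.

5980

ω = 317.8 rad/s
For an in-line slider-crank, x = r cosθ + √(L² − r² sin²θ), so v = −rω sinθ·[1 + r cosθ/√(L² − r² sin²θ)].
With r = 0.0214 m, L = 0.056 m, θ = 103.4°: √(L² − r² sin²θ) = 0.051987 m.
v = −0.0214·317.8·0.97278·[1 + 0.0214·-0.23175/0.051987] = -5.9846 m/s.
|v| = 5.9846 m/s = 5984.6 mm/s.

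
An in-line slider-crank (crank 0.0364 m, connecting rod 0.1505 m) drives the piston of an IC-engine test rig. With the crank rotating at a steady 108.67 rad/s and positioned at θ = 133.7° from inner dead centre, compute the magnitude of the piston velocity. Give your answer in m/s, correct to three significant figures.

2.37

ω = 108.7 rad/s
For an in-line slider-crank, x = r cosθ + √(L² − r² sin²θ), so v = −rω sinθ·[1 + r cosθ/√(L² − r² sin²θ)].
With r = 0.0364 m, L = 0.1505 m, θ = 133.7°: √(L² − r² sin²θ) = 0.14818 m.
v = −0.0364·108.7·0.72297·[1 + 0.0364·-0.69088/0.14818] = -2.3744 m/s.
|v| = 2.3744 m/s.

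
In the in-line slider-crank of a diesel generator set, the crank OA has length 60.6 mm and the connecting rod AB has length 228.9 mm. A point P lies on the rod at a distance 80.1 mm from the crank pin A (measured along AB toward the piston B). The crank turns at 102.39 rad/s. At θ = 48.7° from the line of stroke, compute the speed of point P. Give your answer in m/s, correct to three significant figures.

5.62

ω = 102.4 rad/s.  Crank-pin speed |V_A| = rω = 6.2048 m/s, perpendicular to OA.
Rod angle: sinφ = −(r/L) sinθ ⇒ φ = -11.472°; ω_rod = −rω cosθ/√(L²−r²sin²θ) = -18.256 rad/s.
V_P = V_A + ω_rod × AP, with AP = 0.0801 m along the rod.
Components: V_Px = −rω sinθ − a·ω_rod·sinφ = -4.9523 m/s;  V_Py = rω cosθ + a·ω_rod·cosφ = +2.6621 m/s.
|V_P| = √(V_Px² + V_Py²) = 5.6225 m/s.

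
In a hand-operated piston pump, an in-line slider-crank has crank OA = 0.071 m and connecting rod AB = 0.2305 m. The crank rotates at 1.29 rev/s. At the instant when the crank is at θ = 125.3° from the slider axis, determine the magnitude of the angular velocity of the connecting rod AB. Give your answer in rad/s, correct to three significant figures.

1.49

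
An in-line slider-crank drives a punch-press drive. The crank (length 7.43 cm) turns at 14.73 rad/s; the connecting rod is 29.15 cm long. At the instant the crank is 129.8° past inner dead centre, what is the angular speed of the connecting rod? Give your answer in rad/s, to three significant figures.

ω = 14.73 rad/s
The rod makes angle φ with the slider axis where L sinφ = r sinθ; differentiating, L cosφ·φ̇ = r ω cosθ.
L cosφ = √(L² − r² sin²θ) = 0.28586 m.
|ω_rod| = r ω |cosθ| / √(L² − r² sin²θ) = 0.0743·14.73·0.64011/0.28586 = 2.4507 rad/s.

2.45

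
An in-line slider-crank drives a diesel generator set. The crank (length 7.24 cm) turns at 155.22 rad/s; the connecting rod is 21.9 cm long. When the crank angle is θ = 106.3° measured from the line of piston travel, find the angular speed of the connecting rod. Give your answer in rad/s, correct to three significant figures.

ω = 155.2 rad/s
The rod makes angle φ with the slider axis where L sinφ = r sinθ; differentiating, L cosφ·φ̇ = r ω cosθ.
L cosφ = √(L² − r² sin²θ) = 0.20768 m.
|ω_rod| = r ω |cosθ| / √(L² − r² sin²θ) = 0.0724·155.2·0.28067/0.20768 = 15.187 rad/s.

15.2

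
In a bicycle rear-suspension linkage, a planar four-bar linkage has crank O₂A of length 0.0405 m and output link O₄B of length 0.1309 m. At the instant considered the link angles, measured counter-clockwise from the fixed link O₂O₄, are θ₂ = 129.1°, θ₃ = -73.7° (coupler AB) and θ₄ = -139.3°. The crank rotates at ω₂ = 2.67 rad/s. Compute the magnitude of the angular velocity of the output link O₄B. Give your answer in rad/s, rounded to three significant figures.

0.352

ω₂ = 2.67 rad/s
Differentiating the loop-closure r₂e^{iθ₂}+r₃e^{iθ₃}=r₁+r₄e^{iθ₄} gives r₂ω₂e^{iθ₂}+r₃ω₃e^{iθ₃}=r₄ω₄e^{iθ₄}.
Eliminating the other unknown: ω₄ = r₂ω₂ sin(θ₂−θ₃) / [r₄ sin(θ₄−θ₃)].
Numerator sine = -0.38752; denominator sine = -0.91068.
Result = 0.0405·2.67·(-0.38752) / (0.1309·(-0.91068)) = +0.35152 rad/s; magnitude 0.35152 rad/s.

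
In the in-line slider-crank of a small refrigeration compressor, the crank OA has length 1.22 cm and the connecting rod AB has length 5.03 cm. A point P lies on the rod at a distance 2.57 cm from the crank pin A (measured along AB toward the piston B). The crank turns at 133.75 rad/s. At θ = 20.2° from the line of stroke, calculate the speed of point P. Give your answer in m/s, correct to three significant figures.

0.978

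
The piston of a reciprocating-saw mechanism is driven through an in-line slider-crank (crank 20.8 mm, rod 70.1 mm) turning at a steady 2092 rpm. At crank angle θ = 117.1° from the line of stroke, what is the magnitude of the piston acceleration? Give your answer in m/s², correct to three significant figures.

630

ω = 2π·2092/60 = 219.1 rad/s
x(θ) = r cosθ + √(L² − r² sin²θ); with ω constant, a = ω²·d²x/dθ².
d²x/dθ² = −r cosθ − r²(cos2θ)/√u − r⁴ sin²2θ/(4u^{3/2}),  u = L² − r² sin²θ = 0.00457115 m².
Substituting r = 0.0208 m, L = 0.0701 m, θ = 117.1°: d²x/dθ² = +0.013119 m.
a = ω²·d²x/dθ² = (219.1)²·(+0.013119) = +629.62 m/s²;  |a| = 629.62 m/s².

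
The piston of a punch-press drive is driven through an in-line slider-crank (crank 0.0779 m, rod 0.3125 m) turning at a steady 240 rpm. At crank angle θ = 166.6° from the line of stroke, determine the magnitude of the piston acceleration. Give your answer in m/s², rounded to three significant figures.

ω = 2π·240/60 = 25.13 rad/s
x(θ) = r cosθ + √(L² − r² sin²θ); with ω constant, a = ω²·d²x/dθ².
d²x/dθ² = −r cosθ − r²(cos2θ)/√u − r⁴ sin²2θ/(4u^{3/2}),  u = L² − r² sin²θ = 0.0973303 m².
Substituting r = 0.0779 m, L = 0.3125 m, θ = 166.6°: d²x/dθ² = +0.058356 m.
a = ω²·d²x/dθ² = (25.13)²·(+0.058356) = +36.861 m/s²;  |a| = 36.861 m/s².

36.9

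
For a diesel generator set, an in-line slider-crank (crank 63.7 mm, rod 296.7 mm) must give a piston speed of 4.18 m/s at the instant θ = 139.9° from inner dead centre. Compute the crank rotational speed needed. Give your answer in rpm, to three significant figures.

For an in-line slider-crank, |v_piston| = rω|sinθ|·[1 + r cosθ/√(L² − r² sin²θ)].
With r = 0.0637 m, L = 0.2967 m, θ = 139.9°: the bracketed kinematic factor |dx/dθ| = 0.034227 m.
ω = v/|dx/dθ| = 4.18/0.034227 = 122.13 rad/s.
N = 60ω/(2π) = 1166.2 rpm.

1170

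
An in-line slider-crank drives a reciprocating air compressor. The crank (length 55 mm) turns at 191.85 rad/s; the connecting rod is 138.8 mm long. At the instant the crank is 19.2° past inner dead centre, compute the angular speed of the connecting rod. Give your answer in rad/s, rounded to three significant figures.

ω = 191.8 rad/s
The rod makes angle φ with the slider axis where L sinφ = r sinθ; differentiating, L cosφ·φ̇ = r ω cosθ.
L cosφ = √(L² − r² sin²θ) = 0.13762 m.
|ω_rod| = r ω |cosθ| / √(L² − r² sin²θ) = 0.055·191.8·0.94438/0.13762 = 72.41 rad/s.

72.4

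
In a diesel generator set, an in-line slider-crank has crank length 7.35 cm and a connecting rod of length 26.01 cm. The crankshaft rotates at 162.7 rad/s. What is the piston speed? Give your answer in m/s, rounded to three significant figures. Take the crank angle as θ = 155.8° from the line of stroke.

ω = 162.7 rad/s
For an in-line slider-crank, x = r cosθ + √(L² − r² sin²θ), so v = −rω sinθ·[1 + r cosθ/√(L² − r² sin²θ)].
With r = 0.0735 m, L = 0.2601 m, θ = 155.8°: √(L² − r² sin²θ) = 0.25835 m.
v = −0.0735·162.7·0.40992·[1 + 0.0735·-0.91212/0.25835] = -3.63 m/s.
|v| = 3.63 m/s.

3.63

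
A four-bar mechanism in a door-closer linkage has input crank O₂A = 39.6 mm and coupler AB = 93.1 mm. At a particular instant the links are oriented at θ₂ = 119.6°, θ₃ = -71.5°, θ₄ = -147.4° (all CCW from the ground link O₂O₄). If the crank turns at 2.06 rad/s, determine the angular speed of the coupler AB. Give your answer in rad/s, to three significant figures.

ω₂ = 2.06 rad/s
Differentiating the loop-closure r₂e^{iθ₂}+r₃e^{iθ₃}=r₁+r₄e^{iθ₄} gives r₂ω₂e^{iθ₂}+r₃ω₃e^{iθ₃}=r₄ω₄e^{iθ₄}.
Eliminating the other unknown: ω₃ = r₂ω₂ sin(θ₄−θ₂) / [r₃ sin(θ₃−θ₄)].
Numerator sine = +0.99863; denominator sine = +0.96987.
Result = 0.0396·2.06·(+0.99863) / (0.0931·(+0.96987)) = +0.9022 rad/s; magnitude 0.9022 rad/s.

0.902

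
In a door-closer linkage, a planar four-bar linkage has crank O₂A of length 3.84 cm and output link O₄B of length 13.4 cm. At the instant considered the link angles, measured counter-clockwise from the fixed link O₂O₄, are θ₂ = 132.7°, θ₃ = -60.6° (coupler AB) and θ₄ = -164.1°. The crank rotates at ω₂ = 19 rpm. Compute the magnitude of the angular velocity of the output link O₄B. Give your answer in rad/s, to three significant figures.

ω₂ = 1.99 rad/s (from 19 rpm).
Differentiating the loop-closure r₂e^{iθ₂}+r₃e^{iθ₃}=r₁+r₄e^{iθ₄} gives r₂ω₂e^{iθ₂}+r₃ω₃e^{iθ₃}=r₄ω₄e^{iθ₄}.
Eliminating the other unknown: ω₄ = r₂ω₂ sin(θ₂−θ₃) / [r₄ sin(θ₄−θ₃)].
Numerator sine = -0.23005; denominator sine = -0.97237.
Result = 0.0384·1.99·(-0.23005) / (0.134·(-0.97237)) = +0.1349 rad/s; magnitude 0.1349 rad/s.

0.135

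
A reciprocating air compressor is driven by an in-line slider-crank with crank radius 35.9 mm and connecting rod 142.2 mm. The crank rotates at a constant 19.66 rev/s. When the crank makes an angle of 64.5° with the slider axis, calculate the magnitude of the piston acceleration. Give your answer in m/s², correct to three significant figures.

148

ω = 2π·19.7 = 123.5 rad/s
x(θ) = r cosθ + √(L² − r² sin²θ); with ω constant, a = ω²·d²x/dθ².
d²x/dθ² = −r cosθ − r²(cos2θ)/√u − r⁴ sin²2θ/(4u^{3/2}),  u = L² − r² sin²θ = 0.0191709 m².
Substituting r = 0.0359 m, L = 0.1422 m, θ = 64.5°: d²x/dθ² = -0.009692 m.
a = ω²·d²x/dθ² = (123.5)²·(-0.009692) = -147.89 m/s²;  |a| = 147.89 m/s².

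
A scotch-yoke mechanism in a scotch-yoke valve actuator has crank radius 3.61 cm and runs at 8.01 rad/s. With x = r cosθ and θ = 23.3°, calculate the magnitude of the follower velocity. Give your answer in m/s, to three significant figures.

ω = 8.01 rad/s
x = r cosθ ⇒ ẋ = −rω sinθ.
|v| = rω|sinθ| = 0.0361·8.01·|sin 23.3°| = 0.11438 m/s.

0.114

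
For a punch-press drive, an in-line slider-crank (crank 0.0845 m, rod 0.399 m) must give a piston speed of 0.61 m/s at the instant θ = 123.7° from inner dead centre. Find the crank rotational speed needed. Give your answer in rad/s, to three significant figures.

For an in-line slider-crank, |v_piston| = rω|sinθ|·[1 + r cosθ/√(L² − r² sin²θ)].
With r = 0.0845 m, L = 0.399 m, θ = 123.7°: the bracketed kinematic factor |dx/dθ| = 0.061908 m.
ω = v/|dx/dθ| = 0.61/0.061908 = 9.8533 rad/s.

9.85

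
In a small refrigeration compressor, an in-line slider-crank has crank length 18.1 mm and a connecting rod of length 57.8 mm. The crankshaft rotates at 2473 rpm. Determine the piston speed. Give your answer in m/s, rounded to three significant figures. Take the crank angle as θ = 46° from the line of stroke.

4.12

ω = 2π·2473/60 = 259 rad/s
For an in-line slider-crank, x = r cosθ + √(L² − r² sin²θ), so v = −rω sinθ·[1 + r cosθ/√(L² − r² sin²θ)].
With r = 0.0181 m, L = 0.0578 m, θ = 46°: √(L² − r² sin²θ) = 0.056314 m.
v = −0.0181·259·0.71934·[1 + 0.0181·0.69466/0.056314] = -4.1247 m/s.
|v| = 4.1247 m/s.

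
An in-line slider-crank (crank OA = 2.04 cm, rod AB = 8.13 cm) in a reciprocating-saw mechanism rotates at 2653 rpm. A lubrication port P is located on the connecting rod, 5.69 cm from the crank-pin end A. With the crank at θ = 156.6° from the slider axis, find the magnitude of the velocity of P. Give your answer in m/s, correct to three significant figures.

ω = 277.8 rad/s.  Crank-pin speed |V_A| = rω = 5.6676 m/s, perpendicular to OA.
Rod angle: sinφ = −(r/L) sinθ ⇒ φ = -5.719°; ω_rod = −rω cosθ/√(L²−r²sin²θ) = +64.298 rad/s.
V_P = V_A + ω_rod × AP, with AP = 0.0569 m along the rod.
Components: V_Px = −rω sinθ − a·ω_rod·sinφ = -1.8863 m/s;  V_Py = rω cosθ + a·ω_rod·cosφ = -1.5611 m/s.
|V_P| = √(V_Px² + V_Py²) = 2.4485 m/s.

2.45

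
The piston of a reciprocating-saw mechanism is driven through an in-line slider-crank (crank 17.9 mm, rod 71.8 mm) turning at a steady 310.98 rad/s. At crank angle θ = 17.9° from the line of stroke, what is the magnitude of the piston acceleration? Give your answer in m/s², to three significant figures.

2000

ω = 311 rad/s
x(θ) = r cosθ + √(L² − r² sin²θ); with ω constant, a = ω²·d²x/dθ².
d²x/dθ² = −r cosθ − r²(cos2θ)/√u − r⁴ sin²2θ/(4u^{3/2}),  u = L² − r² sin²θ = 0.00512497 m².
Substituting r = 0.0179 m, L = 0.0718 m, θ = 17.9°: d²x/dθ² = -0.020688 m.
a = ω²·d²x/dθ² = (311)²·(-0.020688) = -2000.7 m/s²;  |a| = 2000.7 m/s².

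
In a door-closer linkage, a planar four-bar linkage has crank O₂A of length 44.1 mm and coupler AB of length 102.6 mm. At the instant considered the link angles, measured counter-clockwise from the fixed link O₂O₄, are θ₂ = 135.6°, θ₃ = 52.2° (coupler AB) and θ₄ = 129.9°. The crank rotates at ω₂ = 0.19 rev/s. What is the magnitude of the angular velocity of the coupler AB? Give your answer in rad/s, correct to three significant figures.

0.0522

ω₂ = 1.194 rad/s (from 0.19 rev/s).
Differentiating the loop-closure r₂e^{iθ₂}+r₃e^{iθ₃}=r₁+r₄e^{iθ₄} gives r₂ω₂e^{iθ₂}+r₃ω₃e^{iθ₃}=r₄ω₄e^{iθ₄}.
Eliminating the other unknown: ω₃ = r₂ω₂ sin(θ₄−θ₂) / [r₃ sin(θ₃−θ₄)].
Numerator sine = -0.09932; denominator sine = -0.97705.
Result = 0.0441·1.194·(-0.09932) / (0.1026·(-0.97705)) = +0.052161 rad/s; magnitude 0.052161 rad/s.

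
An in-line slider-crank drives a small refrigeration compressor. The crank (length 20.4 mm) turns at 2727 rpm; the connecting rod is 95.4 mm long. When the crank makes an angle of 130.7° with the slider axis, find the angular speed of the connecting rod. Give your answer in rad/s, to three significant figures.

ω = 285.6 rad/s (converted from 2727 rpm).
The rod makes angle φ with the slider axis where L sinφ = r sinθ; differentiating, L cosφ·φ̇ = r ω cosθ.
L cosφ = √(L² − r² sin²θ) = 0.094138 m.
|ω_rod| = r ω |cosθ| / √(L² − r² sin²θ) = 0.0204·285.6·0.65210/0.094138 = 40.355 rad/s.

40.4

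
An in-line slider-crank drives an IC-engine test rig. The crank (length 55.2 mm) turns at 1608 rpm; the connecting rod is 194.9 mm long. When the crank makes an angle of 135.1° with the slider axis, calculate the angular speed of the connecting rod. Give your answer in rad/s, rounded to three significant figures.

34.5

ω = 168.4 rad/s (converted from 1608 rpm).
The rod makes angle φ with the slider axis where L sinφ = r sinθ; differentiating, L cosφ·φ̇ = r ω cosθ.
L cosφ = √(L² − r² sin²θ) = 0.19097 m.
|ω_rod| = r ω |cosθ| / √(L² − r² sin²θ) = 0.0552·168.4·0.70834/0.19097 = 34.478 rad/s.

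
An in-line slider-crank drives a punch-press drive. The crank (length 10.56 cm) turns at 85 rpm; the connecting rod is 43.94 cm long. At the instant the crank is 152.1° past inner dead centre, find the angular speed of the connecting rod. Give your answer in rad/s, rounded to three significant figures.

1.90

ω = 8.901 rad/s (converted from 85 rpm).
The rod makes angle φ with the slider axis where L sinφ = r sinθ; differentiating, L cosφ·φ̇ = r ω cosθ.
L cosφ = √(L² − r² sin²θ) = 0.43661 m.
|ω_rod| = r ω |cosθ| / √(L² − r² sin²θ) = 0.1056·8.901·0.88377/0.43661 = 1.9026 rad/s.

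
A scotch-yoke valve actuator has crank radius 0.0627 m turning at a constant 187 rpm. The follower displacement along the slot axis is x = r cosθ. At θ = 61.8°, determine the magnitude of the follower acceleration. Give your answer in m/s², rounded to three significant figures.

11.4

ω = 19.58 rad/s (from 187 rpm).
x = r cosθ ⇒ ẍ = −rω² cosθ (ω constant).
|a| = rω²|cosθ| = 0.0627·(19.58)²·|cos 61.8°| = 11.362 m/s².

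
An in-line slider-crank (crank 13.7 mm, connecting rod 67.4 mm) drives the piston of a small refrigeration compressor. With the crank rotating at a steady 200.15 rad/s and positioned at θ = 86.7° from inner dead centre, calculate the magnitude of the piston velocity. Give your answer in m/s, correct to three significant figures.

2.77

ω = 200.2 rad/s
For an in-line slider-crank, x = r cosθ + √(L² − r² sin²θ), so v = −rω sinθ·[1 + r cosθ/√(L² − r² sin²θ)].
With r = 0.0137 m, L = 0.0674 m, θ = 86.7°: √(L² − r² sin²θ) = 0.065998 m.
v = −0.0137·200.2·0.99834·[1 + 0.0137·0.05756/0.065998] = -2.7702 m/s.
|v| = 2.7702 m/s.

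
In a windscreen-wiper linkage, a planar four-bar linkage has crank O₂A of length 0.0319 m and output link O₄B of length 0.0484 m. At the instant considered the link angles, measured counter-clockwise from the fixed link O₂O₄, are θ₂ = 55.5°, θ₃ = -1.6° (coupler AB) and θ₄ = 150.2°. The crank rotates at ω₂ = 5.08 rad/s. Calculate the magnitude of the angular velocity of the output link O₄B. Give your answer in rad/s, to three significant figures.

5.95

ω₂ = 5.08 rad/s
Differentiating the loop-closure r₂e^{iθ₂}+r₃e^{iθ₃}=r₁+r₄e^{iθ₄} gives r₂ω₂e^{iθ₂}+r₃ω₃e^{iθ₃}=r₄ω₄e^{iθ₄}.
Eliminating the other unknown: ω₄ = r₂ω₂ sin(θ₂−θ₃) / [r₄ sin(θ₄−θ₃)].
Numerator sine = +0.83962; denominator sine = +0.47255.
Result = 0.0319·5.08·(+0.83962) / (0.0484·(+0.47255)) = +5.949 rad/s; magnitude 5.949 rad/s.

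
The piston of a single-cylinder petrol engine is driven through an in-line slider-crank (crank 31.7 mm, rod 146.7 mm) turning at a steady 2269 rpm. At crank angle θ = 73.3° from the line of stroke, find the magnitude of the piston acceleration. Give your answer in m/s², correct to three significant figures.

186

ω = 2π·2269/60 = 237.6 rad/s
x(θ) = r cosθ + √(L² − r² sin²θ); with ω constant, a = ω²·d²x/dθ².
d²x/dθ² = −r cosθ − r²(cos2θ)/√u − r⁴ sin²2θ/(4u^{3/2}),  u = L² − r² sin²θ = 0.020599 m².
Substituting r = 0.0317 m, L = 0.1467 m, θ = 73.3°: d²x/dθ² = -0.00329 m.
a = ω²·d²x/dθ² = (237.6)²·(-0.00329) = -185.74 m/s²;  |a| = 185.74 m/s².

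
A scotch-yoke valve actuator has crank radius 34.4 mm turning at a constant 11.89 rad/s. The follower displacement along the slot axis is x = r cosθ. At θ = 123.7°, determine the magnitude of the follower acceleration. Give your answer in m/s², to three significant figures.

ω = 11.89 rad/s
x = r cosθ ⇒ ẍ = −rω² cosθ (ω constant).
|a| = rω²|cosθ| = 0.0344·(11.89)²·|cos 123.7°| = 2.6983 m/s².

2.70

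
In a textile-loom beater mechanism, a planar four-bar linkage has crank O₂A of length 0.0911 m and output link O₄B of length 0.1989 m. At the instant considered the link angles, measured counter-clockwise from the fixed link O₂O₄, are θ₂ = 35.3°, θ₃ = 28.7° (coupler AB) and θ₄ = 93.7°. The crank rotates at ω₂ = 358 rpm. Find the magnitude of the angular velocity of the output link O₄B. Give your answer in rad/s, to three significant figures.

ω₂ = 37.49 rad/s (from 358 rpm).
Differentiating the loop-closure r₂e^{iθ₂}+r₃e^{iθ₃}=r₁+r₄e^{iθ₄} gives r₂ω₂e^{iθ₂}+r₃ω₃e^{iθ₃}=r₄ω₄e^{iθ₄}.
Eliminating the other unknown: ω₄ = r₂ω₂ sin(θ₂−θ₃) / [r₄ sin(θ₄−θ₃)].
Numerator sine = +0.11494; denominator sine = +0.90631.
Result = 0.0911·37.49·(+0.11494) / (0.1989·(+0.90631)) = +2.1776 rad/s; magnitude 2.1776 rad/s.

2.18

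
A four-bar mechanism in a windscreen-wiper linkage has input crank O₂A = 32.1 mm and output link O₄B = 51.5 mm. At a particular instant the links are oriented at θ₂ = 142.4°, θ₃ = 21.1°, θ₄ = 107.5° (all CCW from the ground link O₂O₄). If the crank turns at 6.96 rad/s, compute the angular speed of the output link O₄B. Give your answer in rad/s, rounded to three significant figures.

3.71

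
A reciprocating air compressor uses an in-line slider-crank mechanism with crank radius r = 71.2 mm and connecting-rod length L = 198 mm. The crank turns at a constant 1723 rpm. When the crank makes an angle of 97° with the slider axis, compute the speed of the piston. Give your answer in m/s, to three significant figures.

ω = 2π·1723/60 = 180.4 rad/s
For an in-line slider-crank, x = r cosθ + √(L² − r² sin²θ), so v = −rω sinθ·[1 + r cosθ/√(L² − r² sin²θ)].
With r = 0.0712 m, L = 0.198 m, θ = 97°: √(L² − r² sin²θ) = 0.18496 m.
v = −0.0712·180.4·0.99255·[1 + 0.0712·-0.12187/0.18496] = -12.153 m/s.
|v| = 12.153 m/s.

12.2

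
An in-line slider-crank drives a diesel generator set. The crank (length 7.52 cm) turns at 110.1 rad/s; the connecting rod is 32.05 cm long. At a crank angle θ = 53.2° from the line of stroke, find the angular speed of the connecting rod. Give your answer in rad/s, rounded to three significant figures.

ω = 110.1 rad/s
The rod makes angle φ with the slider axis where L sinφ = r sinθ; differentiating, L cosφ·φ̇ = r ω cosθ.
L cosφ = √(L² − r² sin²θ) = 0.31479 m.
|ω_rod| = r ω |cosθ| / √(L² − r² sin²θ) = 0.0752·110.1·0.59902/0.31479 = 15.755 rad/s.

15.8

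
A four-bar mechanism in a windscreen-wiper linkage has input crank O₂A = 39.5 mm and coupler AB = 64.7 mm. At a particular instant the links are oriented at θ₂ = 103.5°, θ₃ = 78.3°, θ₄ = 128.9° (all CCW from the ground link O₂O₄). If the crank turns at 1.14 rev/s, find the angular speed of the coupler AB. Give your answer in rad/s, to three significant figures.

ω₂ = 7.163 rad/s (from 1.14 rev/s).
Differentiating the loop-closure r₂e^{iθ₂}+r₃e^{iθ₃}=r₁+r₄e^{iθ₄} gives r₂ω₂e^{iθ₂}+r₃ω₃e^{iθ₃}=r₄ω₄e^{iθ₄}.
Eliminating the other unknown: ω₃ = r₂ω₂ sin(θ₄−θ₂) / [r₃ sin(θ₃−θ₄)].
Numerator sine = +0.42894; denominator sine = -0.77273.
Result = 0.0395·7.163·(+0.42894) / (0.0647·(-0.77273)) = -2.4274 rad/s; magnitude 2.4274 rad/s.

2.43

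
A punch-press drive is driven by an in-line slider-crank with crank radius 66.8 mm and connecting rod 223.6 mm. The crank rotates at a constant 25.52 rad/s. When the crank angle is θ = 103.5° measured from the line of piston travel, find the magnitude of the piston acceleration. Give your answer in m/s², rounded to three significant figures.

22.2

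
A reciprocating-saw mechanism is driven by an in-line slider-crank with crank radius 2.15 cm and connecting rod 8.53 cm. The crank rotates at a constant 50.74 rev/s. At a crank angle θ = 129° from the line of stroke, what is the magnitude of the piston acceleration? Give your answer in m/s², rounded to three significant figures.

ω = 2π·50.7 = 318.8 rad/s
x(θ) = r cosθ + √(L² − r² sin²θ); with ω constant, a = ω²·d²x/dθ².
d²x/dθ² = −r cosθ − r²(cos2θ)/√u − r⁴ sin²2θ/(4u^{3/2}),  u = L² − r² sin²θ = 0.00699691 m².
Substituting r = 0.0215 m, L = 0.0853 m, θ = 129°: d²x/dθ² = +0.014592 m.
a = ω²·d²x/dθ² = (318.8)²·(+0.014592) = +1483.1 m/s²;  |a| = 1483.1 m/s².

1480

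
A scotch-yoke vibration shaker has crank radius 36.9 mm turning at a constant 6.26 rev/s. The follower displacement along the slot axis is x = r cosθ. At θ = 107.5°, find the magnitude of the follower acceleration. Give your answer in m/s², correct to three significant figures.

17.2

ω = 39.33 rad/s (from 6.26 rev/s).
x = r cosθ ⇒ ẍ = −rω² cosθ (ω constant).
|a| = rω²|cosθ| = 0.0369·(39.33)²·|cos 107.5°| = 17.166 m/s².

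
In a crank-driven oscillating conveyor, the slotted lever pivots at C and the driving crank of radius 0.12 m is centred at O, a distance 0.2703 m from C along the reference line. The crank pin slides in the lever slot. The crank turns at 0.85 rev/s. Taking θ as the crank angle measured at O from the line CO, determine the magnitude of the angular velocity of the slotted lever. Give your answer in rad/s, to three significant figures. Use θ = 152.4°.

ω = 5.341 rad/s (from 0.85 rev/s).
Crank pin A relative to C: A = (d + r cosθ, r sinθ); lever angle φ = atan2(r sinθ, d + r cosθ).
Differentiating tanφ: φ̇ = rω(d cosθ + r)/(d² + r² + 2dr cosθ).
d² + r² + 2dr cosθ = |CA|² = 0.0299723 m²;  d cosθ + r = -0.11954 m.
|ω_lever| = |0.12·5.341·-0.11954| / 0.0299723 = 2.5561 rad/s.

2.56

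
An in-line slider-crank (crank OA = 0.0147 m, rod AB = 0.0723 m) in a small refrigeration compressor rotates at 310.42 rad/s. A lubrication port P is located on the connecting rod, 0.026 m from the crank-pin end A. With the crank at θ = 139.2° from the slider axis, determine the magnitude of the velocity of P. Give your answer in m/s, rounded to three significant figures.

ω = 310.4 rad/s.  Crank-pin speed |V_A| = rω = 4.5632 m/s, perpendicular to OA.
Rod angle: sinφ = −(r/L) sinθ ⇒ φ = -7.634°; ω_rod = −rω cosθ/√(L²−r²sin²θ) = +48.205 rad/s.
V_P = V_A + ω_rod × AP, with AP = 0.026 m along the rod.
Components: V_Px = −rω sinθ − a·ω_rod·sinφ = -2.8152 m/s;  V_Py = rω cosθ + a·ω_rod·cosφ = -2.2121 m/s.
|V_P| = √(V_Px² + V_Py²) = 3.5803 m/s.

3.58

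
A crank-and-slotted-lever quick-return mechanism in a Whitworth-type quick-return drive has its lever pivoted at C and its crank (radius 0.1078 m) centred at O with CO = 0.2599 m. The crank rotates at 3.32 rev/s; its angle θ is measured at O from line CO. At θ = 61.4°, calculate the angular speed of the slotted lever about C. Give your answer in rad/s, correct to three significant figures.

4.93

ω = 20.86 rad/s (from 3.32 rev/s).
Crank pin A relative to C: A = (d + r cosθ, r sinθ); lever angle φ = atan2(r sinθ, d + r cosθ).
Differentiating tanφ: φ̇ = rω(d cosθ + r)/(d² + r² + 2dr cosθ).
d² + r² + 2dr cosθ = |CA|² = 0.105992 m²;  d cosθ + r = +0.23221 m.
|ω_lever| = |0.1078·20.86·+0.23221| / 0.105992 = 4.9266 rad/s.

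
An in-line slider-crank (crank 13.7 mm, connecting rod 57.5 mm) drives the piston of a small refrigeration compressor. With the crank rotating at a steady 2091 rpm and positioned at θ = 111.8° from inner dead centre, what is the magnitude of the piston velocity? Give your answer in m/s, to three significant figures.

2.53

ω = 2π·2091/60 = 219 rad/s
For an in-line slider-crank, x = r cosθ + √(L² − r² sin²θ), so v = −rω sinθ·[1 + r cosθ/√(L² − r² sin²θ)].
With r = 0.0137 m, L = 0.0575 m, θ = 111.8°: √(L² − r² sin²θ) = 0.056075 m.
v = −0.0137·219·0.92849·[1 + 0.0137·-0.37137/0.056075] = -2.5326 m/s.
|v| = 2.5326 m/s.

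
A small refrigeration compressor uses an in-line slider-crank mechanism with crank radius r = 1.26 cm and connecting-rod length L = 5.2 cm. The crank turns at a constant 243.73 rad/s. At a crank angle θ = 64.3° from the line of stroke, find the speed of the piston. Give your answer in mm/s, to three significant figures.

3070

ω = 243.7 rad/s
For an in-line slider-crank, x = r cosθ + √(L² − r² sin²θ), so v = −rω sinθ·[1 + r cosθ/√(L² − r² sin²θ)].
With r = 0.0126 m, L = 0.052 m, θ = 64.3°: √(L² − r² sin²θ) = 0.050745 m.
v = −0.0126·243.7·0.90108·[1 + 0.0126·0.43366/0.050745] = -3.0652 m/s.
|v| = 3.0652 m/s = 3065.2 mm/s.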